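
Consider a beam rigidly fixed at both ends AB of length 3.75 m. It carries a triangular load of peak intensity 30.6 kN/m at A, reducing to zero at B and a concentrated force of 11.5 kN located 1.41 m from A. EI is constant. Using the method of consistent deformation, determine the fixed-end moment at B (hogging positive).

M_B = 18.15 kN·m

Take the two fixed-end moments M_A, M_B as redundants; the released structure is the simple span AB.
On the primary (simply-supported) span, the end slopes from the loading are:
  at A: triangular load, peak 30.6: w₀L³/(45EI) = 35.86/EI
  at B: triangular load, peak 30.6: 7w₀L³/(360EI) = 31.38/EI
  at A: point load 11.5 at a = 1.41: Pab(L + b)/(6LEI) = 10.27/EI
  at B: point load 11.5 at a = 1.41: Pab(L + a)/(6LEI) = 8.702/EI
  θ_A0 = 46.13/EI,  θ_B0 = 40.08/EI
Flexibility coefficients: a unit moment at one end gives L/(3EI) there and L/(6EI) at the far end, so f₁₁ = f₂₂ = 1.25/EI and f₁₂ = f₂₁ = 0.625/EI.
Compatibility — zero rotation at each built-in end:
  1.25 M_A + 0.625 M_B = 46.13
  0.625 M_A + 1.25 M_B = 40.08
Solving the pair gives M_A = 27.83 kN·m and M_B = 18.15 kN·m (hogging).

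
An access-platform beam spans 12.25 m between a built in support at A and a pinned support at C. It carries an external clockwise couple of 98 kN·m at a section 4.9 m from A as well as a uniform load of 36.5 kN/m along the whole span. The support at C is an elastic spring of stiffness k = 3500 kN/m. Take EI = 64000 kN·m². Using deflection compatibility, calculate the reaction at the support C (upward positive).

Take the reaction at C as the redundant and release it; the primary structure is a cantilever fixed at A.
Downward deflection at the released point C due to the loads:
  clockwise couple 98 at a = 4.9: M₀a(2L − a)/(2EI) = 4706/EI
  UDL 36.5: wL⁴/(8EI) = 102742/EI
  δ_0 = 107448/EI
Tip deflection under a unit load at C: L³/(3EI) = 612.8/EI.
With EI = 64000 kN·m²: δ_0 = 1.6789 m and δ_{CC} = 0.009574 m/kN.
Compatibility — the spring shortens by R_C/k under the reaction it provides: δ_0 − R_C·δ_{CC} = R_C/k. With 1/k = 0.000286 m/kN, R_C = δ_0 / (δ_{CC} + 1/k) = 1.6789 / (0.009574 + 0.000286) = 170.3 kN.

R_C = 170.3 kN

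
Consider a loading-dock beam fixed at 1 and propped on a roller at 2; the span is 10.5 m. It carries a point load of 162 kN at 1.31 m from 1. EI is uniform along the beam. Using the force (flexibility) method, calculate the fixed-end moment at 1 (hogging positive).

Remove the prop at 2; the released (primary) structure is a cantilever built in at 1.
Free-end deflection of the primary structure under the applied loading (downward +):
  point load 162 at a = 1.31: Pa²(3L − a)/(6EI) = 1399/EI
Tip deflection under a unit load at 2: L³/(3EI) = 385.9/EI.
Compatibility at 2: δ_0 − R_2·δ_{22} = 0, so R_2 = 1399/385.9 = 3.625 kN.
Moment equilibrium about 1: M_1 = Σ(load moments about 1) − R_2·L = 212.2 − 3.625×10.5 = 174.2 kN·m.

M_1 = 174.2 kN·m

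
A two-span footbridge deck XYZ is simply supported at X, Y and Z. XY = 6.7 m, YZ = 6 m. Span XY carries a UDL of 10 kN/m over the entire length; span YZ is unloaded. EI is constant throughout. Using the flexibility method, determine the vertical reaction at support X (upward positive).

R_X = 29.08 kN

Release continuity at Y by inserting a hinge; the redundant is the internal moment M_Y. The primary structure is two simply-supported spans XY and YZ.
Discontinuity in slope at Y on the released structure — sum the simple-span end rotations:
  span XY: UDL 10: wL³/(24EI) = 125.3/EI
  relative rotation θ_0 = (125.3 + 0)/EI = 125.3/EI
A unit hogging moment at Y produces rotation L₁/(3EI) + L₂/(3EI) = 4.233/EI.
Slope continuity at Y: θ_0 = M_Y·4.233/EI, so M_Y = 125.3/4.233 = 29.6 kN·m (hogging).
Span XY, ΣM about X with M_Y applied at Y: R_Y^{XY}·6.7 = 224.4 + 29.6, so R_Y^{XY} = 37.92 kN and R_X = 67 − 37.92 = 29.08 kN.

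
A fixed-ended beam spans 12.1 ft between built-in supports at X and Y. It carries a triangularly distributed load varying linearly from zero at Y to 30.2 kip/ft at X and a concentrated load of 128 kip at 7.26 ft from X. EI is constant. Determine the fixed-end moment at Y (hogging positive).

M_Y = 370.4 kip·ft

Release both end moments; the primary structure is a simply-supported span XY with redundants M_X and M_Y.
On the primary (simply-supported) span, the end slopes from the loading are:
  at X: triangular load, peak 30.2: w₀L³/(45EI) = 1189/EI
  at Y: triangular load, peak 30.2: 7w₀L³/(360EI) = 1040/EI
  at X: point load 128 at a = 7.26: Pab(L + b)/(6LEI) = 1049/EI
  at Y: point load 128 at a = 7.26: Pab(L + a)/(6LEI) = 1199/EI
  θ_X0 = 2238/EI,  θ_Y0 = 2240/EI
Flexibility coefficients: a unit moment at one end gives L/(3EI) there and L/(6EI) at the far end, so f₁₁ = f₂₂ = 4.033/EI and f₁₂ = f₂₁ = 2.017/EI.
Compatibility — zero rotation at each built-in end:
  4.033 M_X + 2.017 M_Y = 2238
  2.017 M_X + 4.033 M_Y = 2240
Solving the pair gives M_X = 369.8 kip·ft and M_Y = 370.4 kip·ft (hogging).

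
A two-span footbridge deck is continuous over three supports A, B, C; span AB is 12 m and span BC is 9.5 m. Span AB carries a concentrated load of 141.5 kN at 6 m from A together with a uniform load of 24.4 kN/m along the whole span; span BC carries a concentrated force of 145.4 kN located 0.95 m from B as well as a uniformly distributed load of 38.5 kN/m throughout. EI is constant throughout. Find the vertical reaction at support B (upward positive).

R_B = 656.7 kN

Take M_B as the redundant. Released structure: two simple spans AB and BC with a hinge at B.
Rotations at B on the released spans (each span's end-slope, ×1/EI):
  span AB: point load 141.5 at a = 6: Pab(L + a)/(6LEI) = 1274/EI
  span AB: UDL 24.4: wL³/(24EI) = 1757/EI
  span BC: point load 145.4 at a = 0.95: Pab(L + b)/(6LEI) = 374/EI
  span BC: UDL 38.5: wL³/(24EI) = 1375/EI
  relative rotation θ_0 = (3030 + 1749)/EI = 4780/EI
A unit hogging moment at B produces rotation L₁/(3EI) + L₂/(3EI) = 7.167/EI.
Slope continuity at B: θ_0 = M_B·7.167/EI, so M_B = 4780/7.167 = 666.9 kN·m (hogging).
Span AB, ΣM about A with M_B applied at B: R_B^{AB}·12 = 2606 + 666.9, so R_B^{AB} = 272.7 kN and R_A = 434.3 − 272.7 = 161.6 kN.
Span BC, ΣM about C: R_B^{BC}·9.5 = 2980 + 666.9, so R_B^{BC} = 383.9 kN and R_C = 511.1 − 383.9 = 127.2 kN.
R_B = 272.7 + 383.9 = 656.7 kN.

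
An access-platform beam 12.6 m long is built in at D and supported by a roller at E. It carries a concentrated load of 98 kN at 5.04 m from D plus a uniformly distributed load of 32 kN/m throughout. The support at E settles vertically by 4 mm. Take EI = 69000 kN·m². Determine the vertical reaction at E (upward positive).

Take the reaction at E as the redundant and release it; the primary structure is a cantilever fixed at D.
Free-end deflection of the primary structure under the applied loading (downward +):
  point load 98 at a = 5.04: Pa²(3L − a)/(6EI) = 13592/EI
  UDL 32: wL⁴/(8EI) = 100819/EI
  δ_0 = 114411/EI
Flexibility coefficient — unit upward force at E: δ_{EE} = L³/(3EI) = 666.8/EI.
With EI = 69000 kN·m²: δ_0 = 1.6581 m and δ_{EE} = 0.009664 m/kN.
Compatibility — the beam at E must follow the support down by 0.004 m: δ_0 − R_E·δ_{EE} = 0.004, so R_E = (1.6581 − 0.004)/0.009664 = 171.2 kN.

R_E = 171.2 kN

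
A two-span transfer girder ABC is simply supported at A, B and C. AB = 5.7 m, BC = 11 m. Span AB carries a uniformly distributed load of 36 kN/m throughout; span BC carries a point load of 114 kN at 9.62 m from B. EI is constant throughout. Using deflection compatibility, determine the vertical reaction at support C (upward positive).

R_C = 90.53 kN

Release continuity at B by inserting a hinge; the redundant is the internal moment M_B. The primary structure is two simply-supported spans AB and BC.
End slopes at the hinge B, treating each span as simply supported:
  span AB: UDL 36: wL³/(24EI) = 277.8/EI
  span BC: point load 114 at a = 9.62: Pab(L + b)/(6LEI) = 283.9/EI
  relative rotation θ_0 = (277.8 + 283.9)/EI = 561.7/EI
A unit hogging moment at B produces rotation L₁/(3EI) + L₂/(3EI) = 5.567/EI.
Slope continuity at B: θ_0 = M_B·5.567/EI, so M_B = 561.7/5.567 = 100.9 kN·m (hogging).
Span BC, ΣM about C: R_B^{BC}·11 = 157.3 + 100.9, so R_B^{BC} = 23.47 kN and R_C = 114 − 23.47 = 90.53 kN.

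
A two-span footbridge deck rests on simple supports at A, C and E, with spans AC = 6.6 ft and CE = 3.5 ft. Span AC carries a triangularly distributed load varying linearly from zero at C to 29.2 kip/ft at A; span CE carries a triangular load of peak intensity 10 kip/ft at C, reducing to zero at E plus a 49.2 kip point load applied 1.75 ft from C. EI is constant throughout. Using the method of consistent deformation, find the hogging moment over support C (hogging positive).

M_C = 62.5 kip·ft

Insert a hinge at C; M_C is the redundant, and each span becomes simply supported.
Rotations at C on the released spans (each span's end-slope, ×1/EI):
  span AC: triangular load, peak 29.2: 7w₀L³/(360EI) = 163.2/EI
  span CE: triangular load, peak 10: w₀L³/(45EI) = 9.528/EI
  span CE: point load 49.2 at a = 1.75: Pab(L + b)/(6LEI) = 37.67/EI
  relative rotation θ_0 = (163.2 + 47.2)/EI = 210.4/EI
A unit hogging moment at C produces rotation L₁/(3EI) + L₂/(3EI) = 3.367/EI.
Slope continuity at C: θ_0 = M_C·3.367/EI, so M_C = 210.4/3.367 = 62.5 kip·ft (hogging).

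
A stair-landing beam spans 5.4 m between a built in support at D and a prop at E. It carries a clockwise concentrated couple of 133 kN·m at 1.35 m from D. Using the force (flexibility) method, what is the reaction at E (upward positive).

Remove the prop at E; the released (primary) structure is a cantilever built in at D.
Downward deflection at the released point E due to the loads:
  clockwise couple 133 at a = 1.35: M₀a(2L − a)/(2EI) = 848.4/EI
Flexibility coefficient — unit upward force at E: δ_{EE} = L³/(3EI) = 52.49/EI.
Compatibility at E: δ_0 − R_E·δ_{EE} = 0, so R_E = 848.4/52.49 = 16.16 kN.

R_E = 16.16 kN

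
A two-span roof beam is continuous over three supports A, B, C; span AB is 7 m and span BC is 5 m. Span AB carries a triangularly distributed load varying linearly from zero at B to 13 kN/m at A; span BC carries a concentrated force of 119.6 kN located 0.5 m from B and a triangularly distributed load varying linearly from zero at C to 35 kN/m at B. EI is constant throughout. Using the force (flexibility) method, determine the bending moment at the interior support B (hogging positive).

Release continuity at B by inserting a hinge; the redundant is the internal moment M_B. The primary structure is two simply-supported spans AB and BC.
Discontinuity in slope at B on the released structure — sum the simple-span end rotations:
  span AB: triangular load, peak 13: 7w₀L³/(360EI) = 86.7/EI
  span BC: point load 119.6 at a = 0.5: Pab(L + b)/(6LEI) = 85.22/EI
  span BC: triangular load, peak 35: w₀L³/(45EI) = 97.22/EI
  relative rotation θ_0 = (86.7 + 182.4)/EI = 269.1/EI
A unit hogging moment at B produces rotation L₁/(3EI) + L₂/(3EI) = 4/EI.
Compatibility: M_B·(L₁+L₂)/(3EI) = θ_0, giving M_B = 67.28 kN·m (hogging).

M_B = 67.28 kN·m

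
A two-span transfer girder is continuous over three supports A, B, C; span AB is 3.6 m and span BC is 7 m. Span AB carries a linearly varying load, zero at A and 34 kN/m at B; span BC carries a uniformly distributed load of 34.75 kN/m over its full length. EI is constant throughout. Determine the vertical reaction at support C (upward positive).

R_C = 100.1 kN

Release continuity at B by inserting a hinge; the redundant is the internal moment M_B. The primary structure is two simply-supported spans AB and BC.
Rotations at B on the released spans (each span's end-slope, ×1/EI):
  span AB: triangular load, peak 34: w₀L³/(45EI) = 35.25/EI
  span BC: UDL 34.75: wL³/(24EI) = 496.6/EI
  relative rotation θ_0 = (35.25 + 496.6)/EI = 531.9/EI
A unit hogging moment at B produces rotation L₁/(3EI) + L₂/(3EI) = 3.533/EI.
Slope continuity at B: θ_0 = M_B·3.533/EI, so M_B = 531.9/3.533 = 150.5 kN·m (hogging).
Span BC, ΣM about C: R_B^{BC}·7 = 851.4 + 150.5, so R_B^{BC} = 143.1 kN and R_C = 243.2 − 143.1 = 100.1 kN.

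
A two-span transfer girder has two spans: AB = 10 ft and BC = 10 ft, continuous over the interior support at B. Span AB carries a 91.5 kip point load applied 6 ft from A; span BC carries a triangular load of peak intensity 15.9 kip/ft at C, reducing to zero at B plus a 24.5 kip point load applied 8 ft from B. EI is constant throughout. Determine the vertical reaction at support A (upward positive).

R_A = 22 kip

Take M_B as the redundant. Released structure: two simple spans AB and BC with a hinge at B.
End slopes at the hinge B, treating each span as simply supported:
  span AB: point load 91.5 at a = 6: Pab(L + a)/(6LEI) = 585.6/EI
  span BC: triangular load, peak 15.9: 7w₀L³/(360EI) = 309.2/EI
  span BC: point load 24.5 at a = 8: Pab(L + b)/(6LEI) = 78.4/EI
  relative rotation θ_0 = (585.6 + 387.6)/EI = 973.2/EI
A unit hogging moment at B produces rotation L₁/(3EI) + L₂/(3EI) = 6.667/EI.
Slope continuity at B: θ_0 = M_B·6.667/EI, so M_B = 973.2/6.667 = 146 kip·ft (hogging).
Span AB, ΣM about A with M_B applied at B: R_B^{AB}·10 = 549 + 146, so R_B^{AB} = 69.5 kip and R_A = 91.5 − 69.5 = 22 kip.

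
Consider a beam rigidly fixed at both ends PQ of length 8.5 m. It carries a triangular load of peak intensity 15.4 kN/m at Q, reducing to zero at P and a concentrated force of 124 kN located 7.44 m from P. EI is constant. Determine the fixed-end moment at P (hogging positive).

Release both end moments; the primary structure is a simply-supported span PQ with redundants M_P and M_Q.
On the primary (simply-supported) span, the end slopes from the loading are:
  at P: triangular load, peak 15.4: 7w₀L³/(360EI) = 183.9/EI
  at Q: triangular load, peak 15.4: w₀L³/(45EI) = 210.2/EI
  at P: point load 124 at a = 7.44: Pab(L + b)/(6LEI) = 183.3/EI
  at Q: point load 124 at a = 7.44: Pab(L + a)/(6LEI) = 305.6/EI
  θ_P0 = 367.2/EI,  θ_Q0 = 515.8/EI
Flexibility coefficients: a unit moment at one end gives L/(3EI) there and L/(6EI) at the far end, so f₁₁ = f₂₂ = 2.833/EI and f₁₂ = f₂₁ = 1.417/EI.
Compatibility — zero rotation at each built-in end:
  2.833 M_P + 1.417 M_Q = 367.2
  1.417 M_P + 2.833 M_Q = 515.8
Solving the pair gives M_P = 51.44 kN·m and M_Q = 156.3 kN·m (hogging).

M_P = 51.44 kN·m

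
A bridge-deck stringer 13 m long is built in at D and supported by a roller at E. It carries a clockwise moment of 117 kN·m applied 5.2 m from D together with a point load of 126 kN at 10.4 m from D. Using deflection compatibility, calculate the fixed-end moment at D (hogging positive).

Take the reaction at E as the redundant and release it; the primary structure is a cantilever fixed at D.
Downward deflection at the released point E due to the loads:
  clockwise couple 117 at a = 5.2: M₀a(2L − a)/(2EI) = 6327/EI
  point load 126 at a = 10.4: Pa²(3L − a)/(6EI) = 64961/EI
  δ_0 = 71288/EI
Tip deflection under a unit load at E: L³/(3EI) = 732.3/EI.
Compatibility at E: δ_0 − R_E·δ_{EE} = 0, so R_E = 71288/732.3 = 97.34 kN.
Moment equilibrium about D: M_D = Σ(load moments about D) − R_E·L = 1427 − 97.34×13 = 161.9 kN·m.

M_D = 161.9 kN·m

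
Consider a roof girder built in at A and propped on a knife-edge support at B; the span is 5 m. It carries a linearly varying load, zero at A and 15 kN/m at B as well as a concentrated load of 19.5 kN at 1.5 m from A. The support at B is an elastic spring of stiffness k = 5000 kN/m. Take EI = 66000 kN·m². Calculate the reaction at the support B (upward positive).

Release the roller at B. Primary structure: cantilever fixed at A.
Deflection at B on the released cantilever, summing each load's contribution:
  triangular load, peak 15 at the free end: 11w₀L⁴/(120EI) = 859.4/EI
  point load 19.5 at a = 1.5: Pa²(3L − a)/(6EI) = 98.72/EI
  δ_0 = 958.1/EI
Flexibility coefficient — unit upward force at B: δ_{BB} = L³/(3EI) = 41.67/EI.
With EI = 66000 kN·m²: δ_0 = 0.014517 m and δ_{BB} = 0.000631 m/kN.
Compatibility — the spring shortens by R_B/k under the reaction it provides: δ_0 − R_B·δ_{BB} = R_B/k. With 1/k = 0.0002 m/kN, R_B = δ_0 / (δ_{BB} + 1/k) = 0.014517 / (0.000631 + 0.0002) = 17.46 kN.

R_B = 17.46 kN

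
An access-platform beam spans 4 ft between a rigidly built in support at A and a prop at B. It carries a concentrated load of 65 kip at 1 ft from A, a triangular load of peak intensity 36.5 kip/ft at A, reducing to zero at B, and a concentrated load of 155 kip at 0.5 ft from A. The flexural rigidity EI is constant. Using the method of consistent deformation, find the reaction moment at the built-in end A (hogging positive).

Release the roller at B. Primary structure: cantilever fixed at A.
Deflection at B on the released cantilever, summing each load's contribution:
  point load 65 at a = 1: Pa²(3L − a)/(6EI) = 119.2/EI
  triangular load, peak 36.5 at the fixed end: w₀L⁴/(30EI) = 311.5/EI
  point load 155 at a = 0.5: Pa²(3L − a)/(6EI) = 74.27/EI
  δ_0 = 504.9/EI
Flexibility coefficient — unit upward force at B: δ_{BB} = L³/(3EI) = 21.33/EI.
The prop prevents deflection at B: R_B = δ_0/δ_{BB} = 504.9/21.33 = 23.67 kip.
Moment equilibrium about A: M_A = Σ(load moments about A) − R_B·L = 239.8 − 23.67×4 = 145.2 kip·ft.

M_A = 145.2 kip·ft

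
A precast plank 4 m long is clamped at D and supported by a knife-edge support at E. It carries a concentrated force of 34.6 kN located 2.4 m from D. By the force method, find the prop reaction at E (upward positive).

Choose R_E as the redundant. The primary structure is the cantilever fixed at D.
Primary-structure tip deflection at E by superposition:
  point load 34.6 at a = 2.4: Pa²(3L − a)/(6EI) = 318.9/EI
Tip deflection under a unit load at E: L³/(3EI) = 21.33/EI.
Compatibility at E: δ_0 − R_E·δ_{EE} = 0, so R_E = 318.9/21.33 = 14.95 kN.

R_E = 14.95 kN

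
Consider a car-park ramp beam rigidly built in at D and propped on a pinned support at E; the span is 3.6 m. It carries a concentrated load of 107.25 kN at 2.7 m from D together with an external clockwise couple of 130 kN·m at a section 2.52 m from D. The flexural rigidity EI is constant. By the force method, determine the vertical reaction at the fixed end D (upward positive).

Remove the prop at E; the released (primary) structure is a cantilever built in at D.
Deflection at E on the released cantilever, summing each load's contribution:
  point load 107.25 at a = 2.7: Pa²(3L − a)/(6EI) = 1056/EI
  clockwise couple 130 at a = 2.52: M₀a(2L − a)/(2EI) = 766.6/EI
  δ_0 = 1822/EI
Tip deflection under a unit load at E: L³/(3EI) = 15.55/EI.
Compatibility at E: δ_0 − R_E·δ_{EE} = 0, so R_E = 1822/15.55 = 117.2 kN.
Vertical equilibrium: R_D = ΣP − R_E = 107.2 − 117.2 = -9.911 kN.

R_D = -9.911 kN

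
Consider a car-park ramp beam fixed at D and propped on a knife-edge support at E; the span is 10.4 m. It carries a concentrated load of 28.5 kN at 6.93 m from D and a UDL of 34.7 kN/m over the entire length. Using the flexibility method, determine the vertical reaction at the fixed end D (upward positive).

R_D = 239.3 kN

Choose R_E as the redundant. The primary structure is the cantilever fixed at D.
Downward deflection at the released point E due to the loads:
  point load 28.5 at a = 6.93: Pa²(3L − a)/(6EI) = 5536/EI
  UDL 34.7: wL⁴/(8EI) = 50743/EI
  δ_0 = 56279/EI
Tip deflection under a unit load at E: L³/(3EI) = 375/EI.
Compatibility at E: δ_0 − R_E·δ_{EE} = 0, so R_E = 56279/375 = 150.1 kN.
Vertical equilibrium: R_D = ΣP − R_E = 389.4 − 150.1 = 239.3 kN.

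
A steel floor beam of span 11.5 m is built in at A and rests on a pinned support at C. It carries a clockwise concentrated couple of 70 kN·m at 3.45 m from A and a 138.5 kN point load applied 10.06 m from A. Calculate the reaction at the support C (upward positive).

Take the reaction at C as the redundant and release it; the primary structure is a cantilever fixed at A.
Downward deflection at the released point C due to the loads:
  clockwise couple 70 at a = 3.45: M₀a(2L − a)/(2EI) = 2361/EI
  point load 138.5 at a = 10.06: Pa²(3L − a)/(6EI) = 57095/EI
  δ_0 = 59455/EI
Tip deflection under a unit load at C: L³/(3EI) = 507/EI.
Compatibility at C: δ_0 − R_C·δ_{CC} = 0, so R_C = 59455/507 = 117.3 kN.

R_C = 117.3 kN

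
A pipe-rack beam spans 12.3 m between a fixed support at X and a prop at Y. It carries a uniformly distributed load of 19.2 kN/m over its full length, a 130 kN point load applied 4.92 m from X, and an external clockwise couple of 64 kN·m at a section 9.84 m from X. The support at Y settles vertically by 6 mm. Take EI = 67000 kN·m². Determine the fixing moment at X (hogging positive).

Take the reaction at Y as the redundant and release it; the primary structure is a cantilever fixed at X.
Deflection at Y on the released cantilever, summing each load's contribution:
  UDL 19.2: wL⁴/(8EI) = 54933/EI
  point load 130 at a = 4.92: Pa²(3L − a)/(6EI) = 16773/EI
  clockwise couple 64 at a = 9.84: M₀a(2L − a)/(2EI) = 4648/EI
  δ_0 = 76353/EI
Tip deflection under a unit load at Y: L³/(3EI) = 620.3/EI.
With EI = 67000 kN·m²: δ_0 = 1.1396 m and δ_{YY} = 0.009258 m/kN.
Compatibility — the beam at Y must follow the support down by 0.006 m: δ_0 − R_Y·δ_{YY} = 0.006, so R_Y = (1.1396 − 0.006)/0.009258 = 122.4 kN.
Moment equilibrium about X: M_X = Σ(load moments about X) − R_Y·L = 2156 − 122.4×12.3 = 649.9 kN·m.

M_X = 649.9 kN·m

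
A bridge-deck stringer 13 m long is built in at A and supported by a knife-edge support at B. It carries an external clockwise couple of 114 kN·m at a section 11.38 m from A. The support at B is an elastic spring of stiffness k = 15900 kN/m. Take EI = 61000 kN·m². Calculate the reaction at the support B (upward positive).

Take the reaction at B as the redundant and release it; the primary structure is a cantilever fixed at A.
Free-end deflection of the primary structure under the applied loading (downward +):
  clockwise couple 114 at a = 11.38: M₀a(2L − a)/(2EI) = 9483/EI
Tip deflection under a unit load at B: L³/(3EI) = 732.3/EI.
With EI = 61000 kN·m²: δ_0 = 0.15547 m and δ_{BB} = 0.012005 m/kN.
Compatibility — the spring shortens by R_B/k under the reaction it provides: δ_0 − R_B·δ_{BB} = R_B/k. With 1/k = 0.000063 m/kN, R_B = δ_0 / (δ_{BB} + 1/k) = 0.15547 / (0.012005 + 0.000063) = 12.88 kN.

R_B = 12.88 kN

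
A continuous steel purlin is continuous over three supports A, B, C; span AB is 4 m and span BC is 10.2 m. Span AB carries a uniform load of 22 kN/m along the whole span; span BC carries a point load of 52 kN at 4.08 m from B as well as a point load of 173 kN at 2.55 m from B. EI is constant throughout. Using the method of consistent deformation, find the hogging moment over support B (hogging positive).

M_B = 293.5 kN·m

Release continuity at B by inserting a hinge; the redundant is the internal moment M_B. The primary structure is two simply-supported spans AB and BC.
End slopes at the hinge B, treating each span as simply supported:
  span AB: UDL 22: wL³/(24EI) = 58.67/EI
  span BC: point load 52 at a = 4.08: Pab(L + b)/(6LEI) = 346.2/EI
  span BC: point load 173 at a = 2.55: Pab(L + b)/(6LEI) = 984.3/EI
  relative rotation θ_0 = (58.67 + 1331)/EI = 1389/EI
A unit hogging moment at B produces rotation L₁/(3EI) + L₂/(3EI) = 4.733/EI.
Slope continuity at B: θ_0 = M_B·4.733/EI, so M_B = 1389/4.733 = 293.5 kN·m (hogging).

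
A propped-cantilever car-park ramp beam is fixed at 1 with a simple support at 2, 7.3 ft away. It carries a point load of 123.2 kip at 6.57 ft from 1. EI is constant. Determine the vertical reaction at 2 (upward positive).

Remove the prop at 2; the released (primary) structure is a cantilever built in at 1.
Deflection at 2 on the released cantilever, summing each load's contribution:
  point load 123.2 at a = 6.57: Pa²(3L − a)/(6EI) = 13587/EI
Flexibility coefficient — unit upward force at 2: δ_{22} = L³/(3EI) = 129.7/EI.
Compatibility at 2: δ_0 − R_2·δ_{22} = 0, so R_2 = 13587/129.7 = 104.8 kip.

R_2 = 104.8 kip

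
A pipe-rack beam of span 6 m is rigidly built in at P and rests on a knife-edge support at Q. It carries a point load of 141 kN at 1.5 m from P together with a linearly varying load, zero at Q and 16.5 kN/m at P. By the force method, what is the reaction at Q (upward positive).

R_Q = 22.02 kN

Take the reaction at Q as the redundant and release it; the primary structure is a cantilever fixed at P.
Primary-structure tip deflection at Q by superposition:
  point load 141 at a = 1.5: Pa²(3L − a)/(6EI) = 872.4/EI
  triangular load, peak 16.5 at the fixed end: w₀L⁴/(30EI) = 712.8/EI
  δ_0 = 1585/EI
Flexibility coefficient — unit upward force at Q: δ_{QQ} = L³/(3EI) = 72/EI.
Compatibility at Q: δ_0 − R_Q·δ_{QQ} = 0, so R_Q = 1585/72 = 22.02 kN.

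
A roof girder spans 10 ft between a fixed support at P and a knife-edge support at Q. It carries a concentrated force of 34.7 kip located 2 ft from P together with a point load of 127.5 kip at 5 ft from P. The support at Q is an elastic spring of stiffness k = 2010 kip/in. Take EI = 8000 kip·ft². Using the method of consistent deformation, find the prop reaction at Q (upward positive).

R_Q = 41.75 kip

Take the reaction at Q as the redundant and release it; the primary structure is a cantilever fixed at P.
Deflection at Q on the released cantilever, summing each load's contribution:
  point load 34.7 at a = 2: Pa²(3L − a)/(6EI) = 647.7/EI
  point load 127.5 at a = 5: Pa²(3L − a)/(6EI) = 13281/EI
  δ_0 = 13929/EI
Flexibility coefficient — unit upward force at Q: δ_{QQ} = L³/(3EI) = 333.3/EI.
With EI = 8000 kip·ft²: δ_0 = 1.7411 ft and δ_{QQ} = 0.041667 ft/kip.
Compatibility — the spring shortens by R_Q/k under the reaction it provides: δ_0 − R_Q·δ_{QQ} = R_Q/k. With 1/k = 1/(2010×12) ft/kip = 0.000041 ft/kip, R_Q = δ_0 / (δ_{QQ} + 1/k) = 1.7411 / (0.041667 + 0.000041) = 41.75 kip.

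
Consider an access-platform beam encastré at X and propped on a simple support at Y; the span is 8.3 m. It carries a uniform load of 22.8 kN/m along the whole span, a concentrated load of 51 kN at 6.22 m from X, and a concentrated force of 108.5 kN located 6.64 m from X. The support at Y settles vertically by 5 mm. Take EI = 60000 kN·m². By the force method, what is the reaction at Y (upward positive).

Remove the prop at Y; the released (primary) structure is a cantilever built in at X.
Deflection at Y on the released cantilever, summing each load's contribution:
  UDL 22.8: wL⁴/(8EI) = 13526/EI
  point load 51 at a = 6.22: Pa²(3L − a)/(6EI) = 6143/EI
  point load 108.5 at a = 6.64: Pa²(3L − a)/(6EI) = 14558/EI
  δ_0 = 34227/EI
Tip deflection under a unit load at Y: L³/(3EI) = 190.6/EI.
With EI = 60000 kN·m²: δ_0 = 0.57045 m and δ_{YY} = 0.003177 m/kN.
Compatibility — the beam at Y must follow the support down by 0.005 m: δ_0 − R_Y·δ_{YY} = 0.005, so R_Y = (0.57045 − 0.005)/0.003177 = 178 kN.

R_Y = 178 kN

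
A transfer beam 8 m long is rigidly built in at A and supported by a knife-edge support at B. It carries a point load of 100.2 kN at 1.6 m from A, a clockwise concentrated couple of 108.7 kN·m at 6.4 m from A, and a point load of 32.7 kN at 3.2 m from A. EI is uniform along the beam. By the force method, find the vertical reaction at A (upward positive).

Take the reaction at B as the redundant and release it; the primary structure is a cantilever fixed at A.
Free-end deflection of the primary structure under the applied loading (downward +):
  point load 100.2 at a = 1.6: Pa²(3L − a)/(6EI) = 957.6/EI
  clockwise couple 108.7 at a = 6.4: M₀a(2L − a)/(2EI) = 3339/EI
  point load 32.7 at a = 3.2: Pa²(3L − a)/(6EI) = 1161/EI
  δ_0 = 5458/EI
Flexibility coefficient — unit upward force at B: δ_{BB} = L³/(3EI) = 170.7/EI.
Compatibility at B: δ_0 − R_B·δ_{BB} = 0, so R_B = 5458/170.7 = 31.98 kN.
Vertical equilibrium: R_A = ΣP − R_B = 132.9 − 31.98 = 100.9 kN.

R_A = 100.9 kN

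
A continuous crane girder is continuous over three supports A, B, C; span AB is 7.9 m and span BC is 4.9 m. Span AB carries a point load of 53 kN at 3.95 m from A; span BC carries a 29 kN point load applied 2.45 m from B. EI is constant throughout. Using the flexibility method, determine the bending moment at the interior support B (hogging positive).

Release continuity at B by inserting a hinge; the redundant is the internal moment M_B. The primary structure is two simply-supported spans AB and BC.
Discontinuity in slope at B on the released structure — sum the simple-span end rotations:
  span AB: point load 53 at a = 3.95: Pab(L + a)/(6LEI) = 206.7/EI
  span BC: point load 29 at a = 2.45: Pab(L + b)/(6LEI) = 43.52/EI
  relative rotation θ_0 = (206.7 + 43.52)/EI = 250.3/EI
A unit hogging moment at B produces rotation L₁/(3EI) + L₂/(3EI) = 4.267/EI.
Compatibility: M_B·(L₁+L₂)/(3EI) = θ_0, giving M_B = 58.65 kN·m (hogging).

M_B = 58.65 kN·m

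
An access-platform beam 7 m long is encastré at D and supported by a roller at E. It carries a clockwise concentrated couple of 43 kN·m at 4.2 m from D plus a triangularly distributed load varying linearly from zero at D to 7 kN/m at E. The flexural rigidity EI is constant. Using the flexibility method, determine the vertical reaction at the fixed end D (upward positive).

R_D = 3.285 kN

Choose R_E as the redundant. The primary structure is the cantilever fixed at D.
Free-end deflection of the primary structure under the applied loading (downward +):
  clockwise couple 43 at a = 4.2: M₀a(2L − a)/(2EI) = 884.9/EI
  triangular load, peak 7 at the free end: 11w₀L⁴/(120EI) = 1541/EI
  δ_0 = 2426/EI
Tip deflection under a unit load at E: L³/(3EI) = 114.3/EI.
The prop prevents deflection at E: R_E = δ_0/δ_{EE} = 2426/114.3 = 21.21 kN.
Vertical equilibrium: R_D = ΣP − R_E = 24.5 − 21.21 = 3.285 kN.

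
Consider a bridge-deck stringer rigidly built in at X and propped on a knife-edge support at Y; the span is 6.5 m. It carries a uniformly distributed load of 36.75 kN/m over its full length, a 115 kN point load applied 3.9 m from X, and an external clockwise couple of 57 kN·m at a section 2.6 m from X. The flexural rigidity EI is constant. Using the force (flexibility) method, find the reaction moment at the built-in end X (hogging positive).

Choose R_Y as the redundant. The primary structure is the cantilever fixed at X.
Downward deflection at the released point Y due to the loads:
  UDL 36.75: wL⁴/(8EI) = 8200/EI
  point load 115 at a = 3.9: Pa²(3L − a)/(6EI) = 4548/EI
  clockwise couple 57 at a = 2.6: M₀a(2L − a)/(2EI) = 770.6/EI
  δ_0 = 13519/EI
Tip deflection under a unit load at Y: L³/(3EI) = 91.54/EI.
The prop prevents deflection at Y: R_Y = δ_0/δ_{YY} = 13519/91.54 = 147.7 kN.
Moment equilibrium about X: M_X = Σ(load moments about X) − R_Y·L = 1282 − 147.7×6.5 = 321.9 kN·m.

M_X = 321.9 kN·m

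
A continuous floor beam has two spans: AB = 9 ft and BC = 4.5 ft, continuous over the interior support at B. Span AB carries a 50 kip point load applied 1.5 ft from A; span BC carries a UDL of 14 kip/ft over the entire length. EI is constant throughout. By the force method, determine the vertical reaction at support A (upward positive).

R_A = 37.65 kip

Take M_B as the redundant. Released structure: two simple spans AB and BC with a hinge at B.
Discontinuity in slope at B on the released structure — sum the simple-span end rotations:
  span AB: point load 50 at a = 1.5: Pab(L + a)/(6LEI) = 109.4/EI
  span BC: UDL 14: wL³/(24EI) = 53.16/EI
  relative rotation θ_0 = (109.4 + 53.16)/EI = 162.5/EI
A unit hogging moment at B produces rotation L₁/(3EI) + L₂/(3EI) = 4.5/EI.
Compatibility: M_B·(L₁+L₂)/(3EI) = θ_0, giving M_B = 36.12 kip·ft (hogging).
Span AB, ΣM about A with M_B applied at B: R_B^{AB}·9 = 75 + 36.12, so R_B^{AB} = 12.35 kip and R_A = 50 − 12.35 = 37.65 kip.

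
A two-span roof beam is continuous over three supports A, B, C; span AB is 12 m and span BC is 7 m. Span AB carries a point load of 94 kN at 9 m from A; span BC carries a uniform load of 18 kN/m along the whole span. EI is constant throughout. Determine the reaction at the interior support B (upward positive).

Release continuity at B by inserting a hinge; the redundant is the internal moment M_B. The primary structure is two simply-supported spans AB and BC.
Discontinuity in slope at B on the released structure — sum the simple-span end rotations:
  span AB: point load 94 at a = 9: Pab(L + a)/(6LEI) = 740.2/EI
  span BC: UDL 18: wL³/(24EI) = 257.2/EI
  relative rotation θ_0 = (740.2 + 257.2)/EI = 997.5/EI
A unit hogging moment at B produces rotation L₁/(3EI) + L₂/(3EI) = 6.333/EI.
Slope continuity at B: θ_0 = M_B·6.333/EI, so M_B = 997.5/6.333 = 157.5 kN·m (hogging).
Span AB, ΣM about A with M_B applied at B: R_B^{AB}·12 = 846 + 157.5, so R_B^{AB} = 83.62 kN and R_A = 94 − 83.62 = 10.38 kN.
Span BC, ΣM about C: R_B^{BC}·7 = 441 + 157.5, so R_B^{BC} = 85.5 kN and R_C = 126 − 85.5 = 40.5 kN.
R_B = 83.62 + 85.5 = 169.1 kN.

R_B = 169.1 kN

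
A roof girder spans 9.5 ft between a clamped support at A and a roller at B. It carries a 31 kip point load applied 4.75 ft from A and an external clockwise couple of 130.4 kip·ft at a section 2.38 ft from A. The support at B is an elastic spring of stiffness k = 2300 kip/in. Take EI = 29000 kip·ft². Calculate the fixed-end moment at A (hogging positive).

Take the reaction at B as the redundant and release it; the primary structure is a cantilever fixed at A.
Downward deflection at the released point B due to the loads:
  point load 31 at a = 4.75: Pa²(3L − a)/(6EI) = 2769/EI
  clockwise couple 130.4 at a = 2.38: M₀a(2L − a)/(2EI) = 2579/EI
  δ_0 = 5348/EI
Tip deflection under a unit load at B: L³/(3EI) = 285.8/EI.
With EI = 29000 kip·ft²: δ_0 = 0.1844 ft and δ_{BB} = 0.009855 ft/kip.
Compatibility — the spring shortens by R_B/k under the reaction it provides: δ_0 − R_B·δ_{BB} = R_B/k. With 1/k = 1/(2300×12) ft/kip = 0.000036 ft/kip, R_B = δ_0 / (δ_{BB} + 1/k) = 0.1844 / (0.009855 + 0.000036) = 18.64 kip.
Moment equilibrium about A: M_A = Σ(load moments about A) − R_B·L = 277.6 − 18.64×9.5 = 100.5 kip·ft.

M_A = 100.5 kip·ft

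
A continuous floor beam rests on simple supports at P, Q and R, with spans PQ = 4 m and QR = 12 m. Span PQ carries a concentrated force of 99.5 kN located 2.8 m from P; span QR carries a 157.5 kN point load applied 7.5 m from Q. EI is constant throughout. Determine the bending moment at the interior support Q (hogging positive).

M_Q = 246.2 kN·m

Insert a hinge at Q; M_Q is the redundant, and each span becomes simply supported.
Rotations at Q on the released spans (each span's end-slope, ×1/EI):
  span PQ: point load 99.5 at a = 2.8: Pab(L + a)/(6LEI) = 94.72/EI
  span QR: point load 157.5 at a = 7.5: Pab(L + b)/(6LEI) = 1218/EI
  relative rotation θ_0 = (94.72 + 1218)/EI = 1313/EI
A unit hogging moment at Q produces rotation L₁/(3EI) + L₂/(3EI) = 5.333/EI.
Slope continuity at Q: θ_0 = M_Q·5.333/EI, so M_Q = 1313/5.333 = 246.2 kN·m (hogging).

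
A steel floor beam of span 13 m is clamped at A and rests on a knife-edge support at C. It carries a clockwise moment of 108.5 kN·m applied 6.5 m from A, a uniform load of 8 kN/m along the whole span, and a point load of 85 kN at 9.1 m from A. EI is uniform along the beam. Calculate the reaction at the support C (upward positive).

Remove the prop at C; the released (primary) structure is a cantilever built in at A.
Primary-structure tip deflection at C by superposition:
  clockwise couple 108.5 at a = 6.5: M₀a(2L − a)/(2EI) = 6876/EI
  UDL 8: wL⁴/(8EI) = 28561/EI
  point load 85 at a = 9.1: Pa²(3L − a)/(6EI) = 35077/EI
  δ_0 = 70514/EI
Tip deflection under a unit load at C: L³/(3EI) = 732.3/EI.
The prop prevents deflection at C: R_C = δ_0/δ_{CC} = 70514/732.3 = 96.29 kN.

R_C = 96.29 kN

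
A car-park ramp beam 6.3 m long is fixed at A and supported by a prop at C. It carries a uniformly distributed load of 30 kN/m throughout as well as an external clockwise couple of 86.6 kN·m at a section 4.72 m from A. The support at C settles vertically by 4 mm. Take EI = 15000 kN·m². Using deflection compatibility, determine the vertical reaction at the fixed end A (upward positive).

R_A = 99.52 kN

Take the reaction at C as the redundant and release it; the primary structure is a cantilever fixed at A.
Downward deflection at the released point C due to the loads:
  UDL 30: wL⁴/(8EI) = 5907/EI
  clockwise couple 86.6 at a = 4.72: M₀a(2L − a)/(2EI) = 1610/EI
  δ_0 = 7518/EI
Tip deflection under a unit load at C: L³/(3EI) = 83.35/EI.
With EI = 15000 kN·m²: δ_0 = 0.50119 m and δ_{CC} = 0.005557 m/kN.
Compatibility — the beam at C must follow the support down by 0.004 m: δ_0 − R_C·δ_{CC} = 0.004, so R_C = (0.50119 − 0.004)/0.005557 = 89.48 kN.
Vertical equilibrium: R_A = ΣP − R_C = 189 − 89.48 = 99.52 kN.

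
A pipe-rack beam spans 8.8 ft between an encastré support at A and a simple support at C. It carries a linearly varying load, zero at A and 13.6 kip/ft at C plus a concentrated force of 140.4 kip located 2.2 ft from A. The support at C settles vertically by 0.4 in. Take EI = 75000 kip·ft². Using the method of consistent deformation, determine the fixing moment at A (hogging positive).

M_A = 361 kip·ft

Remove the prop at C; the released (primary) structure is a cantilever built in at A.
Primary-structure tip deflection at C by superposition:
  triangular load, peak 13.6 at the free end: 11w₀L⁴/(120EI) = 7476/EI
  point load 140.4 at a = 2.2: Pa²(3L − a)/(6EI) = 2741/EI
  δ_0 = 10217/EI
Flexibility coefficient — unit upward force at C: δ_{CC} = L³/(3EI) = 227.2/EI.
With EI = 75000 kip·ft²: δ_0 = 0.13623 ft and δ_{CC} = 0.003029 ft/kip.
Compatibility — the beam at C must follow the support down by 0.03333 ft: δ_0 − R_C·δ_{CC} = 0.03333, so R_C = (0.13623 − 0.03333)/0.003029 = 33.97 kip.
Moment equilibrium about A: M_A = Σ(load moments about A) − R_C·L = 659.9 − 33.97×8.8 = 361 kip·ft.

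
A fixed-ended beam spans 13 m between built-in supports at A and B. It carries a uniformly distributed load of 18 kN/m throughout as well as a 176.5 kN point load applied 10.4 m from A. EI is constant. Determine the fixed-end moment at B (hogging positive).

M_B = 547.2 kN·m

Take the two fixed-end moments M_A, M_B as redundants; the released structure is the simple span AB.
On the primary (simply-supported) span, the end slopes from the loading are:
  at A: UDL 18: wL³/(24EI) = 1648/EI
  at B: UDL 18: wL³/(24EI) = 1648/EI
  at A: point load 176.5 at a = 10.4: Pab(L + b)/(6LEI) = 954.5/EI
  at B: point load 176.5 at a = 10.4: Pab(L + a)/(6LEI) = 1432/EI
  θ_A0 = 2602/EI,  θ_B0 = 3080/EI
Flexibility coefficients: a unit moment at one end gives L/(3EI) there and L/(6EI) at the far end, so f₁₁ = f₂₂ = 4.333/EI and f₁₂ = f₂₁ = 2.167/EI.
Compatibility — zero rotation at each built-in end:
  4.333 M_A + 2.167 M_B = 2602
  2.167 M_A + 4.333 M_B = 3080
Solving the pair gives M_A = 326.9 kN·m and M_B = 547.2 kN·m (hogging).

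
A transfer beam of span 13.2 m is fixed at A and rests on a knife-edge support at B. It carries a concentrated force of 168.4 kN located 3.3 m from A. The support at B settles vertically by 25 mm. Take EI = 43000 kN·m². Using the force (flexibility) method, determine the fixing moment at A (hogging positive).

Take the reaction at B as the redundant and release it; the primary structure is a cantilever fixed at A.
Free-end deflection of the primary structure under the applied loading (downward +):
  point load 168.4 at a = 3.3: Pa²(3L − a)/(6EI) = 11095/EI
Tip deflection under a unit load at B: L³/(3EI) = 766.7/EI.
With EI = 43000 kN·m²: δ_0 = 0.25802 m and δ_{BB} = 0.017829 m/kN.
Compatibility — the beam at B must follow the support down by 0.025 m: δ_0 − R_B·δ_{BB} = 0.025, so R_B = (0.25802 − 0.025)/0.017829 = 13.07 kN.
Moment equilibrium about A: M_A = Σ(load moments about A) − R_B·L = 555.7 − 13.07×13.2 = 383.2 kN·m.

M_A = 383.2 kN·m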